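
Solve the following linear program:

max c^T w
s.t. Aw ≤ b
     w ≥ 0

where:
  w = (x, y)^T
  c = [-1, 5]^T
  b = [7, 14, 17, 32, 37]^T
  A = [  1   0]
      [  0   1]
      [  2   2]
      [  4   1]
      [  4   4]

Evaluate the objective at each vertex of the feasible region:
  z(0, 0) = 0
  z(7, 0) = -7
  z(7, 1.5) = 0.5
  z(0, 8.5) = 42.5  ←
The maximum is at x = 0, y = 8.5.

x = 0, y = 8.5, z = 42.5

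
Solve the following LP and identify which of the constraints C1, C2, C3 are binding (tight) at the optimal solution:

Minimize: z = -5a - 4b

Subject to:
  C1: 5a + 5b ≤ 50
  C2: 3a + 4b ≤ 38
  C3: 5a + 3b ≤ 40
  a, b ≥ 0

At a = 5, b = 5, compute slack b - a·x for each constraint:
  C1: 50 − 50 = 0  (binding)
  C2: 38 − 35 = 3  (slack)
  C3: 40 − 40 = 0  (binding)

Optimal: a = 5, b = 5
Binding: C1, C3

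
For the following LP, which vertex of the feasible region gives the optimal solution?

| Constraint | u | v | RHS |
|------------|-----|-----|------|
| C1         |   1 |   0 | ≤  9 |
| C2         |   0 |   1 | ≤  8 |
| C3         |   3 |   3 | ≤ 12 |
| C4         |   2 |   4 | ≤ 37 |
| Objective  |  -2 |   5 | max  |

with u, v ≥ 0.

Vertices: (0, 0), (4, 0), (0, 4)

Evaluate the objective at each vertex of the feasible region:
  z(0, 0) = 0
  z(4, 0) = -8
  z(0, 4) = 20  ←
The maximum is at u = 0, v = 4.

(0, 4)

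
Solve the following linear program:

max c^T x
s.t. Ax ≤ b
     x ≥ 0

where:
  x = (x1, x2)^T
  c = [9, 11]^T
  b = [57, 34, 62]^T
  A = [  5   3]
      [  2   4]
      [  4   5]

Evaluate the objective at each vertex of the feasible region:
  z(0, 0) = 0
  z(11.4, 0) = 102.6
  z(9, 4) = 125  ←
  z(0, 8.5) = 93.5
The maximum is at x1 = 9, x2 = 4.

x1 = 9, x2 = 4, z = 125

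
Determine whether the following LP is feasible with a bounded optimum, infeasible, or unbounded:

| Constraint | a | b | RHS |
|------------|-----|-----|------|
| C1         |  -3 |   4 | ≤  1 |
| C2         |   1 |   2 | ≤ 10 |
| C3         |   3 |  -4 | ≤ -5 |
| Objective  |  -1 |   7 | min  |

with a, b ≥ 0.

Infeasible (no feasible solution exists)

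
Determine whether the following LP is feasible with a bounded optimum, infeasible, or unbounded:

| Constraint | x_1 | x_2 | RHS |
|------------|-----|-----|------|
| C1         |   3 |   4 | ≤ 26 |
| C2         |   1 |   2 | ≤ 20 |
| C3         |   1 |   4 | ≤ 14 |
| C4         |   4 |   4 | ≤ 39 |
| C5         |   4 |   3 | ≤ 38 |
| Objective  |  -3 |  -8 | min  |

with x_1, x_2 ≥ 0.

Feasible with a bounded optimal solution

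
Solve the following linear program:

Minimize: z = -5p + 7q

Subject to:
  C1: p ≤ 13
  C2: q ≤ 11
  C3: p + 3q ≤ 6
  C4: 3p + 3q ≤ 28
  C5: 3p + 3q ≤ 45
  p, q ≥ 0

Evaluate the objective at each vertex of the feasible region:
  z(0, 0) = 0
  z(6, 0) = -30  ←
  z(0, 2) = 14
The minimum is at p = 6, q = 0.

p = 6, q = 0, z = -30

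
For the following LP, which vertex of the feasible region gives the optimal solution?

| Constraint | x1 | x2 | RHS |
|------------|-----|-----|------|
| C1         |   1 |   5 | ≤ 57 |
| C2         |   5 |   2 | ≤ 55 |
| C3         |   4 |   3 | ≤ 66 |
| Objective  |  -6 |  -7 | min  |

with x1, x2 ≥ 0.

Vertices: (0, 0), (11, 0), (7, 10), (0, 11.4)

Evaluate the objective at each vertex of the feasible region:
  z(0, 0) = 0
  z(11, 0) = -66
  z(7, 10) = -112  ←
  z(0, 11.4) = -79.8
The minimum is at x1 = 7, x2 = 10.

(7, 10)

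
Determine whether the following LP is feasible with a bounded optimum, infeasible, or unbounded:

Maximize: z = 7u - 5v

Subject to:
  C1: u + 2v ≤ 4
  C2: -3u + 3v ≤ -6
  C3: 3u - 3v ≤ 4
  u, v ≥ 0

Infeasible (no feasible solution exists)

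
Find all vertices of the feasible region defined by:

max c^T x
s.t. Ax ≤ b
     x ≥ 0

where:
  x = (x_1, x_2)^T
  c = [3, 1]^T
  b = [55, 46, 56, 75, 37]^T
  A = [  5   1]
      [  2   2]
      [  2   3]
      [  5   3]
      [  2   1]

(0, 0), (11, 0), (9, 10), (6.333, 14.44), (0, 18.67)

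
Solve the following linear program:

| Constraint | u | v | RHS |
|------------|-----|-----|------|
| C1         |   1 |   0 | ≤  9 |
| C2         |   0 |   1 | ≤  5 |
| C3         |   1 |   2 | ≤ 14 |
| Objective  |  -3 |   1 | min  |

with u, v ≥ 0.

Evaluate the objective at each vertex of the feasible region:
  z(0, 0) = 0
  z(9, 0) = -27  ←
  z(9, 2.5) = -24.5
  z(4, 5) = -7
  z(0, 5) = 5
The minimum is at u = 9, v = 0.

u = 9, v = 0, z = -27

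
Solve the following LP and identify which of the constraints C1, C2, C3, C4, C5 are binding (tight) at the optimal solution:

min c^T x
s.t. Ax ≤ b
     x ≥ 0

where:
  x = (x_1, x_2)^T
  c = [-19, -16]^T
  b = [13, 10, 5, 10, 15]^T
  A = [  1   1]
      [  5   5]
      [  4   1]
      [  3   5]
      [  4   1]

At x_1 = 1, x_2 = 1, compute slack b - a·x for each constraint:
  C1: 13 − 2 = 11  (slack)
  C2: 10 − 10 = 0  (binding)
  C3: 5 − 5 = 0  (binding)
  C4: 10 − 8 = 2  (slack)
  C5: 15 − 5 = 10  (slack)

Optimal: x_1 = 1, x_2 = 1
Binding: C2, C3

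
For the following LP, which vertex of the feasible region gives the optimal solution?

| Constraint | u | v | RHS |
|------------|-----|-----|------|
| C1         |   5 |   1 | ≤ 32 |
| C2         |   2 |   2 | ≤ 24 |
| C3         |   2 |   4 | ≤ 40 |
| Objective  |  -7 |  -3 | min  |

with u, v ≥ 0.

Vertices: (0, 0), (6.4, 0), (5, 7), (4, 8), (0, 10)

Evaluate the objective at each vertex of the feasible region:
  z(0, 0) = 0
  z(6.4, 0) = -44.8
  z(5, 7) = -56  ←
  z(4, 8) = -52
  z(0, 10) = -30
The minimum is at u = 5, v = 7.

(5, 7)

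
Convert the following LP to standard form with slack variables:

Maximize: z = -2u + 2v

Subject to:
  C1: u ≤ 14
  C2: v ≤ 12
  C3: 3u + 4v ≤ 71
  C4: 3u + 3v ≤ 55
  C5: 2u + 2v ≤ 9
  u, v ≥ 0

max z = -2u + 2v

s.t.
  u + s1 = 14
  v + s2 = 12
  3u + 4v + s3 = 71
  3u + 3v + s4 = 55
  2u + 2v + s5 = 9
  u, v, s1, s2, s3, s4, s5 ≥ 0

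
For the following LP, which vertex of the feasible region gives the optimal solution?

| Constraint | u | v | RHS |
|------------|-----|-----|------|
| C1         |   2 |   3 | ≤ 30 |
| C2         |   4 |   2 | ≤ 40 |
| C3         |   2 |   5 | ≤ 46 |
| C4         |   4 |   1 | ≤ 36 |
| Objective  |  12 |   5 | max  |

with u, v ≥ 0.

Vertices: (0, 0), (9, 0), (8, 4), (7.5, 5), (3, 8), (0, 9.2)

Evaluate the objective at each vertex of the feasible region:
  z(0, 0) = 0
  z(9, 0) = 108
  z(8, 4) = 116  ←
  z(7.5, 5) = 115
  z(3, 8) = 76
  z(0, 9.2) = 46
The maximum is at u = 8, v = 4.

(8, 4)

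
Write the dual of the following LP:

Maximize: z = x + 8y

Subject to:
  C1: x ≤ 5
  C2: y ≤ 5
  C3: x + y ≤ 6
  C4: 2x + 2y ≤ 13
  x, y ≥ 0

Primal max cᵀx s.t. Ax ≤ b, x ≥ 0  →  Dual min bᵀy s.t. Aᵀy ≥ c, y ≥ 0.

Minimize: z = 5y1 + 5y2 + 6y3 + 13y4

Subject to:
  y1 + y3 + 2y4 ≥ 1
  y2 + y3 + 2y4 ≥ 8
  y1, y2, y3, y4 ≥ 0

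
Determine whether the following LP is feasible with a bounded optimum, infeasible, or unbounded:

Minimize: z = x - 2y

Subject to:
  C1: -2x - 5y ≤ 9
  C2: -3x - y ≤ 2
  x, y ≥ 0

Unbounded (objective can decrease without bound)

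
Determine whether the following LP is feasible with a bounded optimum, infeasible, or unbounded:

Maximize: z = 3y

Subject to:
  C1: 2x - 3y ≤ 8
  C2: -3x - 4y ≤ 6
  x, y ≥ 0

Unbounded (objective can increase without bound)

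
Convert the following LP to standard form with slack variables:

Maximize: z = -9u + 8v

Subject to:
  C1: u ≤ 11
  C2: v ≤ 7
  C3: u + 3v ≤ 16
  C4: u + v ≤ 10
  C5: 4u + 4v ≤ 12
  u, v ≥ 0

max z = -9u + 8v

s.t.
  u + s1 = 11
  v + s2 = 7
  u + 3v + s3 = 16
  u + v + s4 = 10
  4u + 4v + s5 = 12
  u, v, s1, s2, s3, s4, s5 ≥ 0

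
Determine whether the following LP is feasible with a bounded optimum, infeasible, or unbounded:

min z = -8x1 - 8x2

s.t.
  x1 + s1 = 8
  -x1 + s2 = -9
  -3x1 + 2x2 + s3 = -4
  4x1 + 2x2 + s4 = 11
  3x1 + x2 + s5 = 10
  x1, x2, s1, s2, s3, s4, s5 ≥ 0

Infeasible (no feasible solution exists)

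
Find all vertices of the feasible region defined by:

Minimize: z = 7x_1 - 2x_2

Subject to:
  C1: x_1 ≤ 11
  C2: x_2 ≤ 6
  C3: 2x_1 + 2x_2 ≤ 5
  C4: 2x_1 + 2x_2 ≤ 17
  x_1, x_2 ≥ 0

(0, 0), (2.5, 0), (0, 2.5)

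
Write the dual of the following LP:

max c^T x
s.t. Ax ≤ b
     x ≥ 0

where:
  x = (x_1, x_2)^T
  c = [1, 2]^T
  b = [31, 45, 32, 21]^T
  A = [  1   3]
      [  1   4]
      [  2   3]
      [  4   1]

Primal max cᵀx s.t. Ax ≤ b, x ≥ 0  →  Dual min bᵀy s.t. Aᵀy ≥ c, y ≥ 0.

Minimize: z = 31y1 + 45y2 + 32y3 + 21y4

Subject to:
  y1 + y2 + 2y3 + 4y4 ≥ 1
  3y1 + 4y2 + 3y3 + y4 ≥ 2
  y1, y2, y3, y4 ≥ 0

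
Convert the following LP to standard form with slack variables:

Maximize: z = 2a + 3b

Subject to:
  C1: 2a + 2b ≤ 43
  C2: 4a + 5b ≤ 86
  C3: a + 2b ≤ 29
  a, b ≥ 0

max z = 2a + 3b

s.t.
  2a + 2b + s1 = 43
  4a + 5b + s2 = 86
  a + 2b + s3 = 29
  a, b, s1, s2, s3 ≥ 0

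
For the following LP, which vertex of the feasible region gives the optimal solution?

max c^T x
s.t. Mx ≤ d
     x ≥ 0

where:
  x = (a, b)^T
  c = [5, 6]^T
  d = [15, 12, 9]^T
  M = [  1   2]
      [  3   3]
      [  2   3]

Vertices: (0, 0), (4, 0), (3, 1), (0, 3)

Evaluate the objective at each vertex of the feasible region:
  z(0, 0) = 0
  z(4, 0) = 20
  z(3, 1) = 21  ←
  z(0, 3) = 18
The maximum is at a = 3, b = 1.

(3, 1)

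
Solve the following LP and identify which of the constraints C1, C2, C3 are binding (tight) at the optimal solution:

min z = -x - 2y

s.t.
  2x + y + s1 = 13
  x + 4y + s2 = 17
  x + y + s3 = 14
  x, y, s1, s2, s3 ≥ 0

At x = 5, y = 3, compute slack b - a·x for each constraint:
  C1: 13 − 13 = 0  (binding)
  C2: 17 − 17 = 0  (binding)
  C3: 14 − 8 = 6  (slack)

Optimal: x = 5, y = 3
Binding: C1, C2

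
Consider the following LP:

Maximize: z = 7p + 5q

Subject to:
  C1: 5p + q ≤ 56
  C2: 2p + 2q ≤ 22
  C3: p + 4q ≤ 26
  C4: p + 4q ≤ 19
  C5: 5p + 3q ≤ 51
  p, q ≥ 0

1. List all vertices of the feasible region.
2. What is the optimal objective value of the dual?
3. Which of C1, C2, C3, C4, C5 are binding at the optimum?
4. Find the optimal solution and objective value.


1. (0, 0), (10.2, 0), (9, 2), (8.333, 2.667), (0, 4.75)
2. 73
3. C2, C5
4. p = 9, q = 2, z = 73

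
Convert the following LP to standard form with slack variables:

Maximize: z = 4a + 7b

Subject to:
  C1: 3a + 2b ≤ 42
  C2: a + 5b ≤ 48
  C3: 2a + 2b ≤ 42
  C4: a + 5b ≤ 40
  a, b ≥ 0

max z = 4a + 7b

s.t.
  3a + 2b + s1 = 42
  a + 5b + s2 = 48
  2a + 2b + s3 = 42
  a + 5b + s4 = 40
  a, b, s1, s2, s3, s4 ≥ 0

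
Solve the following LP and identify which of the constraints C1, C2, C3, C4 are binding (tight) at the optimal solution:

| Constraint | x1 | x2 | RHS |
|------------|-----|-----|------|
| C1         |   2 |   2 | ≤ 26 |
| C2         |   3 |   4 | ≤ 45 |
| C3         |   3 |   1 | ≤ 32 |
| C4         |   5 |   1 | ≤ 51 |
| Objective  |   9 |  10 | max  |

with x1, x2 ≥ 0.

At x1 = 7, x2 = 6, compute slack b - a·x for each constraint:
  C1: 26 − 26 = 0  (binding)
  C2: 45 − 45 = 0  (binding)
  C3: 32 − 27 = 5  (slack)
  C4: 51 − 41 = 10  (slack)

Optimal: x1 = 7, x2 = 6
Binding: C1, C2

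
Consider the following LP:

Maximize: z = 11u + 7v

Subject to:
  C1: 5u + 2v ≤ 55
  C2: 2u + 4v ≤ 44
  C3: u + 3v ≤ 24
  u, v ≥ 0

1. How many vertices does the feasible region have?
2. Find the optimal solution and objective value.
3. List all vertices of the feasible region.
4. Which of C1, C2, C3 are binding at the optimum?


1. 4
2. u = 9, v = 5, z = 134
3. (0, 0), (11, 0), (9, 5), (0, 8)
4. C1, C3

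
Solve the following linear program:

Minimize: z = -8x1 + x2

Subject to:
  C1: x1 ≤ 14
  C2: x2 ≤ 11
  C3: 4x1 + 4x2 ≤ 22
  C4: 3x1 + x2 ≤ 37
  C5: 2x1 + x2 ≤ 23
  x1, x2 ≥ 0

Evaluate the objective at each vertex of the feasible region:
  z(0, 0) = 0
  z(5.5, 0) = -44  ←
  z(0, 5.5) = 5.5
The minimum is at x1 = 5.5, x2 = 0.

x1 = 5.5, x2 = 0, z = -44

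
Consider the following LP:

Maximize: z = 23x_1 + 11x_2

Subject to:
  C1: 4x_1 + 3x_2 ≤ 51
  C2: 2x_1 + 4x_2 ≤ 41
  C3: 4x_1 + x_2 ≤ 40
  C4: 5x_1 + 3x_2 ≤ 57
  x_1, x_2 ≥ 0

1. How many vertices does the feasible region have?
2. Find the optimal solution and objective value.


1. 5
2. x_1 = 9, x_2 = 4, z = 251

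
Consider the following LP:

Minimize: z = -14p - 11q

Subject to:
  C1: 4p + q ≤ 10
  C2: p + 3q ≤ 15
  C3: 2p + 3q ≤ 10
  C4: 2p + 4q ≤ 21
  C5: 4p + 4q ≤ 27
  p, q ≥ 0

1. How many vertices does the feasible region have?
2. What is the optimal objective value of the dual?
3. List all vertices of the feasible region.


1. 4
2. -50
3. (0, 0), (2.5, 0), (2, 2), (0, 3.333)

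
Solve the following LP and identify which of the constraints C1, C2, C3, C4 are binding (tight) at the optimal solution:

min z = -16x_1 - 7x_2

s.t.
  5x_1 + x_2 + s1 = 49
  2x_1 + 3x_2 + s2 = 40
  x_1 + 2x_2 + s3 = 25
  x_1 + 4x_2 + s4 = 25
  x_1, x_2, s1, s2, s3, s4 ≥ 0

At x_1 = 9, x_2 = 4, compute slack b - a·x for each constraint:
  C1: 49 − 49 = 0  (binding)
  C2: 40 − 30 = 10  (slack)
  C3: 25 − 17 = 8  (slack)
  C4: 25 − 25 = 0  (binding)

Optimal: x_1 = 9, x_2 = 4
Binding: C1, C4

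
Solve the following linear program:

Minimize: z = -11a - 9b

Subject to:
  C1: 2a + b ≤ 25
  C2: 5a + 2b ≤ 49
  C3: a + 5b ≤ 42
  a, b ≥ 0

Evaluate the objective at each vertex of the feasible region:
  z(0, 0) = 0
  z(9.8, 0) = -107.8
  z(7, 7) = -140  ←
  z(0, 8.4) = -75.6
The minimum is at a = 7, b = 7.

a = 7, b = 7, z = -140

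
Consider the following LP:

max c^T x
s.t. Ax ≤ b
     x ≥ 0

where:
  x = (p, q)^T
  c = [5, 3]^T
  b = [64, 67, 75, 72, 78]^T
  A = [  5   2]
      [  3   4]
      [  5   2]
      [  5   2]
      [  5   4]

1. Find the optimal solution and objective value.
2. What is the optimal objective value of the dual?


1. p = 10, q = 7, z = 71
2. 71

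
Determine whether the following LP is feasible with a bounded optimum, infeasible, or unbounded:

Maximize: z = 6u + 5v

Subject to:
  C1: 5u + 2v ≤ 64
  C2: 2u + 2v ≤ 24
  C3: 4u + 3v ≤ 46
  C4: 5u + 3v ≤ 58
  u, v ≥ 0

Feasible with a bounded optimal solution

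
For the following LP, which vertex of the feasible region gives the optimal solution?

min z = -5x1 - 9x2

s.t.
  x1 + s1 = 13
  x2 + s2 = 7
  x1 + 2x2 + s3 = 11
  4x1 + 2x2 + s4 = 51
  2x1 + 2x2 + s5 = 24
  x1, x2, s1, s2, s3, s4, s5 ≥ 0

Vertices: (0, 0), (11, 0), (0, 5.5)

Evaluate the objective at each vertex of the feasible region:
  z(0, 0) = 0
  z(11, 0) = -55  ←
  z(0, 5.5) = -49.5
The minimum is at x1 = 11, x2 = 0.

(11, 0)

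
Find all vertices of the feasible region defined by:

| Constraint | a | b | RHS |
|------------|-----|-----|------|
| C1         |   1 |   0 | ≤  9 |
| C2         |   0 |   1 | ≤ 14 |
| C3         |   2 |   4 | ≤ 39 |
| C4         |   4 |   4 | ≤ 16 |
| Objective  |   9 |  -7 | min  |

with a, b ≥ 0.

(0, 0), (4, 0), (0, 4)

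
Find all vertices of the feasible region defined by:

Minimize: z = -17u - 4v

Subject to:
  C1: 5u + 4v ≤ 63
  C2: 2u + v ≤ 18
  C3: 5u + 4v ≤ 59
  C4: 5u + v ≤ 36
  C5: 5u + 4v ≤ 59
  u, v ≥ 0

(0, 0), (7.2, 0), (6, 6), (4.333, 9.333), (0, 14.75)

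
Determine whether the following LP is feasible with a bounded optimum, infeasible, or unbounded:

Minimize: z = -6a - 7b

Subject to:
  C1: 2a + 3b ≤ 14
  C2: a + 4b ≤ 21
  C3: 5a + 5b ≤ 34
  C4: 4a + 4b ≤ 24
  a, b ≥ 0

Feasible with a bounded optimal solution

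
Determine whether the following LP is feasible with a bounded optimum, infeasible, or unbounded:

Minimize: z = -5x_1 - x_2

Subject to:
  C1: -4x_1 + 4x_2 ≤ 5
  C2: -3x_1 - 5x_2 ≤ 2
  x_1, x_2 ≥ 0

Unbounded (objective can decrease without bound)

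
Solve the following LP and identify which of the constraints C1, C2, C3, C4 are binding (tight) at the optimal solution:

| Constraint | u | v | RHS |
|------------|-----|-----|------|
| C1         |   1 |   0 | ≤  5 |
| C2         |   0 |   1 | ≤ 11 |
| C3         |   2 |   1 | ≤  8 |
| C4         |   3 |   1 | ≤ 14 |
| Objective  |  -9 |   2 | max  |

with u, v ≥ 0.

At u = 0, v = 8, compute slack b - a·x for each constraint:
  C1: 5 − 0 = 5  (slack)
  C2: 11 − 8 = 3  (slack)
  C3: 8 − 8 = 0  (binding)
  C4: 14 − 8 = 6  (slack)

Optimal: u = 0, v = 8
Binding: C3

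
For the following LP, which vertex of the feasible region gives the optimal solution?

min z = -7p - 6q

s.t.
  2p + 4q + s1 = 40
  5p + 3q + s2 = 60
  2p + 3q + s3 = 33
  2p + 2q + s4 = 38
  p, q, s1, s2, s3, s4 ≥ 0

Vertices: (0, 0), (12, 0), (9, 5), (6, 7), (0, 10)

Evaluate the objective at each vertex of the feasible region:
  z(0, 0) = 0
  z(12, 0) = -84
  z(9, 5) = -93  ←
  z(6, 7) = -84
  z(0, 10) = -60
The minimum is at p = 9, q = 5.

(9, 5)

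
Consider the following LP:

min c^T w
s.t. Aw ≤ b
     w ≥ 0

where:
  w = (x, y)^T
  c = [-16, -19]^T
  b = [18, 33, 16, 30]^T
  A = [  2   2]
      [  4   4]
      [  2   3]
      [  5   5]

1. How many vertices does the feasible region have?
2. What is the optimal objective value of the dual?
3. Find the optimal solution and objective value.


1. 4
2. -108
3. x = 2, y = 4, z = -108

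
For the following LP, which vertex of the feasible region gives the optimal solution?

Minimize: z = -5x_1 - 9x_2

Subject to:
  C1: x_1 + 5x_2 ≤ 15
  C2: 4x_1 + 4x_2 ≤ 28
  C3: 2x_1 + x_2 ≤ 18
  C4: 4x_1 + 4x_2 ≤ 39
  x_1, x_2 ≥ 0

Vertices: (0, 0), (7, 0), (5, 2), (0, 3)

Evaluate the objective at each vertex of the feasible region:
  z(0, 0) = 0
  z(7, 0) = -35
  z(5, 2) = -43  ←
  z(0, 3) = -27
The minimum is at x_1 = 5, x_2 = 2.

(5, 2)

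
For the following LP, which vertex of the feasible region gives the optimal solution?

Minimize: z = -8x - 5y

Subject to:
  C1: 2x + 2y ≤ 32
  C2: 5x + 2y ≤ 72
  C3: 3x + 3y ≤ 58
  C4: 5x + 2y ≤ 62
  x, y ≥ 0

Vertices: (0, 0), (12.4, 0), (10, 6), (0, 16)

Evaluate the objective at each vertex of the feasible region:
  z(0, 0) = 0
  z(12.4, 0) = -99.2
  z(10, 6) = -110  ←
  z(0, 16) = -80
The minimum is at x = 10, y = 6.

(10, 6)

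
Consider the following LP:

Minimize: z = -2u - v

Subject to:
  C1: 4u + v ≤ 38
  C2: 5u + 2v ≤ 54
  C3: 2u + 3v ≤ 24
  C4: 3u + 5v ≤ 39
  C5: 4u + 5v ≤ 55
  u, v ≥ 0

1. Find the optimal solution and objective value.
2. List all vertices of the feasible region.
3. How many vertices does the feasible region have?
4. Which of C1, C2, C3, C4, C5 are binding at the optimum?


1. u = 9, v = 2, z = -20
2. (0, 0), (9.5, 0), (9, 2), (3, 6), (0, 7.8)
3. 5
4. C1, C3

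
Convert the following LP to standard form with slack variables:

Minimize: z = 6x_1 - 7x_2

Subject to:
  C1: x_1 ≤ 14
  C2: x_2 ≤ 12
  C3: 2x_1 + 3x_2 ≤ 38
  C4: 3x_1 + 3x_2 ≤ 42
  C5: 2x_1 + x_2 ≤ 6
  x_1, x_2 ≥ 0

min z = 6x_1 - 7x_2

s.t.
  x_1 + s1 = 14
  x_2 + s2 = 12
  2x_1 + 3x_2 + s3 = 38
  3x_1 + 3x_2 + s4 = 42
  2x_1 + x_2 + s5 = 6
  x_1, x_2, s1, s2, s3, s4, s5 ≥ 0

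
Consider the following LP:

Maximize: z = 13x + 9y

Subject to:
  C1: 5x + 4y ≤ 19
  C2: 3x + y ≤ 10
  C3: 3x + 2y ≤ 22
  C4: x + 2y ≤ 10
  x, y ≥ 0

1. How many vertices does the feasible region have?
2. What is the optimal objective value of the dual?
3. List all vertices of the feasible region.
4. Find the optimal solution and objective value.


1. 4
2. 48
3. (0, 0), (3.333, 0), (3, 1), (0, 4.75)
4. x = 3, y = 1, z = 48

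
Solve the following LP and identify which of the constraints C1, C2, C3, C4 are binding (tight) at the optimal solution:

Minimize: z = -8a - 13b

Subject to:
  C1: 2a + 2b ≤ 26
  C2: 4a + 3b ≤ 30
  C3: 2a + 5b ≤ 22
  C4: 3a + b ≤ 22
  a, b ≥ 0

At a = 6, b = 2, compute slack b - a·x for each constraint:
  C1: 26 − 16 = 10  (slack)
  C2: 30 − 30 = 0  (binding)
  C3: 22 − 22 = 0  (binding)
  C4: 22 − 20 = 2  (slack)

Optimal: a = 6, b = 2
Binding: C2, C3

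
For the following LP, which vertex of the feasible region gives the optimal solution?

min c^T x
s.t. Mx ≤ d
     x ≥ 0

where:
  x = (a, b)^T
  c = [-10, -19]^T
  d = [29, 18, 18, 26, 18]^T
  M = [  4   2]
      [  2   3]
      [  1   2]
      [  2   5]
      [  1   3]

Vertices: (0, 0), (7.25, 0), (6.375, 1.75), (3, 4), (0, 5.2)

Evaluate the objective at each vertex of the feasible region:
  z(0, 0) = 0
  z(7.25, 0) = -72.5
  z(6.375, 1.75) = -97
  z(3, 4) = -106  ←
  z(0, 5.2) = -98.8
The minimum is at a = 3, b = 4.

(3, 4)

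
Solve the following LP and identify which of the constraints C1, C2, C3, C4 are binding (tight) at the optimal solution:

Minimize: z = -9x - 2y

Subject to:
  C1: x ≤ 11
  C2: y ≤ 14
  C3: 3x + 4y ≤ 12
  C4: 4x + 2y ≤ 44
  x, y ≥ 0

At x = 4, y = 0, compute slack b - a·x for each constraint:
  C1: 11 − 4 = 7  (slack)
  C2: 14 − 0 = 14  (slack)
  C3: 12 − 12 = 0  (binding)
  C4: 44 − 16 = 28  (slack)

Optimal: x = 4, y = 0
Binding: C3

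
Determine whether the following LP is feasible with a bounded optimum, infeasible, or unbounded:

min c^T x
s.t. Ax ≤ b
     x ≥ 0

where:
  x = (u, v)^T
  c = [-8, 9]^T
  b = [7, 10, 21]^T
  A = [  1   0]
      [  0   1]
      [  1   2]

Feasible with a bounded optimal solution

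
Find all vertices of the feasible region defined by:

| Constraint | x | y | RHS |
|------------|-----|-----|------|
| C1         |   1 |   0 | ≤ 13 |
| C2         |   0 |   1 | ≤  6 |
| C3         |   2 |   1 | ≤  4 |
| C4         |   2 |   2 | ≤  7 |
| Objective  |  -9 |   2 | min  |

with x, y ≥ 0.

(0, 0), (2, 0), (0.5, 3), (0, 3.5)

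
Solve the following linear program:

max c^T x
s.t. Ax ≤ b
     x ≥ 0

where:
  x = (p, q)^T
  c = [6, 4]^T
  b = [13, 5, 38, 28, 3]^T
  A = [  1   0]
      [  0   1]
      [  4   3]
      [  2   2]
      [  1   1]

Evaluate the objective at each vertex of the feasible region:
  z(0, 0) = 0
  z(3, 0) = 18  ←
  z(0, 3) = 12
The maximum is at p = 3, q = 0.

p = 3, q = 0, z = 18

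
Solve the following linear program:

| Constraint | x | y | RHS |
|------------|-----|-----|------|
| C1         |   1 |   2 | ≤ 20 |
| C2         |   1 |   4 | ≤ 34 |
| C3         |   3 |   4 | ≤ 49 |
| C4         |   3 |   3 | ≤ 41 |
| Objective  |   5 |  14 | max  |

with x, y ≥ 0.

Evaluate the objective at each vertex of the feasible region:
  z(0, 0) = 0
  z(13.67, 0) = 68.33
  z(7.333, 6.333) = 125.3
  z(6, 7) = 128  ←
  z(0, 8.5) = 119
The maximum is at x = 6, y = 7.

x = 6, y = 7, z = 128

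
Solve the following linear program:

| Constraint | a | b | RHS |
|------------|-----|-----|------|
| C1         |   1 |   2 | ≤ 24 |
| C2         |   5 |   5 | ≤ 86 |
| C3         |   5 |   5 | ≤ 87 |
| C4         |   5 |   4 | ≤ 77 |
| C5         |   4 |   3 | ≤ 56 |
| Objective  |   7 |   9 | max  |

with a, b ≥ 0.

Evaluate the objective at each vertex of the feasible region:
  z(0, 0) = 0
  z(14, 0) = 98
  z(8, 8) = 128  ←
  z(0, 12) = 108
The maximum is at a = 8, b = 8.

a = 8, b = 8, z = 128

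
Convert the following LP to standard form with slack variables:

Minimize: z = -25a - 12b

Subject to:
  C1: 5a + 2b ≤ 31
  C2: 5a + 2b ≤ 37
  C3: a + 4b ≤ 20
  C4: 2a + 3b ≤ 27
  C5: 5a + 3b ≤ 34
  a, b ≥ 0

min z = -25a - 12b

s.t.
  5a + 2b + s1 = 31
  5a + 2b + s2 = 37
  a + 4b + s3 = 20
  2a + 3b + s4 = 27
  5a + 3b + s5 = 34
  a, b, s1, s2, s3, s4, s5 ≥ 0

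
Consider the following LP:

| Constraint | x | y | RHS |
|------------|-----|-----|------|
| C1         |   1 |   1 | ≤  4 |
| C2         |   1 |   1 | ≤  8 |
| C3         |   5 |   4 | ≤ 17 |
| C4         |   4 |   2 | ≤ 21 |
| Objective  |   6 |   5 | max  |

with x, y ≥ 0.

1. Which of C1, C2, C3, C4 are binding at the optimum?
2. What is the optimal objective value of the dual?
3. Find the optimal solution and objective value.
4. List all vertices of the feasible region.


1. C1, C3
2. 21
3. x = 1, y = 3, z = 21
4. (0, 0), (3.4, 0), (1, 3), (0, 4)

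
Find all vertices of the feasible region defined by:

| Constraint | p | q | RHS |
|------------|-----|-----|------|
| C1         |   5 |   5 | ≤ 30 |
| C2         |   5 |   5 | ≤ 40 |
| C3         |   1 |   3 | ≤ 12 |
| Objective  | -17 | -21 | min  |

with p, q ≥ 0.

(0, 0), (6, 0), (3, 3), (0, 4)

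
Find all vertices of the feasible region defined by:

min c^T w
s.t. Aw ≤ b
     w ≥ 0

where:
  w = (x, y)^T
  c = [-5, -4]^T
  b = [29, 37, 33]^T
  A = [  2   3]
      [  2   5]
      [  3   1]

(0, 0), (11, 0), (10, 3), (8.5, 4), (0, 7.4)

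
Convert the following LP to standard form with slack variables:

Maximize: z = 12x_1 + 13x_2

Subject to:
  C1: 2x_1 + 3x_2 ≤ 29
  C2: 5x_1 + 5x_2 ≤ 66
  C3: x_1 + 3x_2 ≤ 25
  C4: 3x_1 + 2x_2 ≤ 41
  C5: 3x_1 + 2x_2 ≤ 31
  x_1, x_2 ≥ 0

max z = 12x_1 + 13x_2

s.t.
  2x_1 + 3x_2 + s1 = 29
  5x_1 + 5x_2 + s2 = 66
  x_1 + 3x_2 + s3 = 25
  3x_1 + 2x_2 + s4 = 41
  3x_1 + 2x_2 + s5 = 31
  x_1, x_2, s1, s2, s3, s4, s5 ≥ 0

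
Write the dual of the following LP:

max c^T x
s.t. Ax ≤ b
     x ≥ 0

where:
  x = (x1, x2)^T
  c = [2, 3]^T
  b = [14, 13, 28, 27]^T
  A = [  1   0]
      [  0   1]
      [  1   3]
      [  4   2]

Primal max cᵀx s.t. Ax ≤ b, x ≥ 0  →  Dual min bᵀy s.t. Aᵀy ≥ c, y ≥ 0.

Minimize: z = 14y1 + 13y2 + 28y3 + 27y4

Subject to:
  y1 + y3 + 4y4 ≥ 2
  y2 + 3y3 + 2y4 ≥ 3
  y1, y2, y3, y4 ≥ 0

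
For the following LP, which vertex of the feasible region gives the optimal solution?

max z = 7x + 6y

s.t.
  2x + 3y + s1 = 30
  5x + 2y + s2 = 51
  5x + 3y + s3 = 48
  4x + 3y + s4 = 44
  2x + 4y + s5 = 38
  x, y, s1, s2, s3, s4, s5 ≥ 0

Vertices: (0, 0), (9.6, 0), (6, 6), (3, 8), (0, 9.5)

Evaluate the objective at each vertex of the feasible region:
  z(0, 0) = 0
  z(9.6, 0) = 67.2
  z(6, 6) = 78  ←
  z(3, 8) = 69
  z(0, 9.5) = 57
The maximum is at x = 6, y = 6.

(6, 6)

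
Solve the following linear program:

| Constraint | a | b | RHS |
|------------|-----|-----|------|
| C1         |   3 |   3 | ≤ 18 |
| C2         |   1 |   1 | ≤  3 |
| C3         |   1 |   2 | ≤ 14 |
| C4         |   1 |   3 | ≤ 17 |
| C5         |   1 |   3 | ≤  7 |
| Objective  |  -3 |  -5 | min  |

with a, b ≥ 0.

Evaluate the objective at each vertex of the feasible region:
  z(0, 0) = 0
  z(3, 0) = -9
  z(1, 2) = -13  ←
  z(0, 2.333) = -11.67
The minimum is at a = 1, b = 2.

a = 1, b = 2, z = -13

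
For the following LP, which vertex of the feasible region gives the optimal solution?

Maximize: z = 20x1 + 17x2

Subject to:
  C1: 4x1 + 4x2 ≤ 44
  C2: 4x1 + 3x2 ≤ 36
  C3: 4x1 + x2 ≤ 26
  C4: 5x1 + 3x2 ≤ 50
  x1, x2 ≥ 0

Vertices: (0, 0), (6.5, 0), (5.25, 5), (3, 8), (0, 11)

Evaluate the objective at each vertex of the feasible region:
  z(0, 0) = 0
  z(6.5, 0) = 130
  z(5.25, 5) = 190
  z(3, 8) = 196  ←
  z(0, 11) = 187
The maximum is at x1 = 3, x2 = 8.

(3, 8)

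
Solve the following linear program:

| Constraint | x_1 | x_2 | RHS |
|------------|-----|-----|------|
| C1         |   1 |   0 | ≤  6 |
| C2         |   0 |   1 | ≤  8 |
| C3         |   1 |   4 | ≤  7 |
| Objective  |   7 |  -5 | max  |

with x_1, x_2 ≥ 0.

Evaluate the objective at each vertex of the feasible region:
  z(0, 0) = 0
  z(6, 0) = 42  ←
  z(6, 0.25) = 40.75
  z(0, 1.75) = -8.75
The maximum is at x_1 = 6, x_2 = 0.

x_1 = 6, x_2 = 0, z = 42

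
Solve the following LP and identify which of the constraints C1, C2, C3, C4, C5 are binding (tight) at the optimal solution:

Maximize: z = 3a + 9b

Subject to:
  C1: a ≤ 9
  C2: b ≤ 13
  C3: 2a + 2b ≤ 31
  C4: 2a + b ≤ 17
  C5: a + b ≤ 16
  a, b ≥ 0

At a = 2, b = 13, compute slack b - a·x for each constraint:
  C1: 9 − 2 = 7  (slack)
  C2: 13 − 13 = 0  (binding)
  C3: 31 − 30 = 1  (slack)
  C4: 17 − 17 = 0  (binding)
  C5: 16 − 15 = 1  (slack)

Optimal: a = 2, b = 13
Binding: C2, C4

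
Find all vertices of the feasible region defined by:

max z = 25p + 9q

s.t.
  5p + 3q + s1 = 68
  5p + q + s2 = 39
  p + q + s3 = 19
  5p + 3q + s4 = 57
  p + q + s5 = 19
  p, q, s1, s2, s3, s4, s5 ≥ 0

(0, 0), (7.8, 0), (6, 9), (0, 19)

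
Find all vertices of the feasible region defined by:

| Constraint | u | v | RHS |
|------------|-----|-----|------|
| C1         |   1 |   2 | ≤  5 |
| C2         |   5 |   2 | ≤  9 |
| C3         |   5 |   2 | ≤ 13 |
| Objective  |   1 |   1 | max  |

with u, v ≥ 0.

(0, 0), (1.8, 0), (1, 2), (0, 2.5)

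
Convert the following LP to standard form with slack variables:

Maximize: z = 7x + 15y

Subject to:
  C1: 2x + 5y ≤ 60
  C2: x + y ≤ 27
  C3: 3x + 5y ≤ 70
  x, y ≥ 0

max z = 7x + 15y

s.t.
  2x + 5y + s1 = 60
  x + y + s2 = 27
  3x + 5y + s3 = 70
  x, y, s1, s2, s3 ≥ 0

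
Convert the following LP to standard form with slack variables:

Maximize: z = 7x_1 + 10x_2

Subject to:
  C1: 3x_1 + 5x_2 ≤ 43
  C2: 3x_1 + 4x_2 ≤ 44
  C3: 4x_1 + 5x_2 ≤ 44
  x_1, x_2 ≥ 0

max z = 7x_1 + 10x_2

s.t.
  3x_1 + 5x_2 + s1 = 43
  3x_1 + 4x_2 + s2 = 44
  4x_1 + 5x_2 + s3 = 44
  x_1, x_2, s1, s2, s3 ≥ 0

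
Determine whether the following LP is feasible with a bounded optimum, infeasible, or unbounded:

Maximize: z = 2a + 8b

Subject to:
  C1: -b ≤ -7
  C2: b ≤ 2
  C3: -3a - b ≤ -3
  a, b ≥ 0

Infeasible (no feasible solution exists)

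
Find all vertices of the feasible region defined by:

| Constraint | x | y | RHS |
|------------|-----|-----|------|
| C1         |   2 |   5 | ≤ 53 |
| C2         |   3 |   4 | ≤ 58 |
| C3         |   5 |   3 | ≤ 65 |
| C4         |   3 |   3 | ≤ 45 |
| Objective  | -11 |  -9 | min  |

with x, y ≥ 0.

(0, 0), (13, 0), (10, 5), (7.333, 7.667), (0, 10.6)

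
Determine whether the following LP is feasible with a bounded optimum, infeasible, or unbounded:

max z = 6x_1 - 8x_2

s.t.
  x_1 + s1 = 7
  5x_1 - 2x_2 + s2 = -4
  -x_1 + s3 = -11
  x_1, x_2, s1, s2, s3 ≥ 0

Infeasible (no feasible solution exists)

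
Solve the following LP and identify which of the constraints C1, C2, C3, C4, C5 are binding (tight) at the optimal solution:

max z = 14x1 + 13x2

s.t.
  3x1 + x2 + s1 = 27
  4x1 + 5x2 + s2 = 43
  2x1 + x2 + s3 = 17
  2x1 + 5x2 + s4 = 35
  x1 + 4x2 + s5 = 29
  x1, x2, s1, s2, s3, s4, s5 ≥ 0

At x1 = 7, x2 = 3, compute slack b - a·x for each constraint:
  C1: 27 − 24 = 3  (slack)
  C2: 43 − 43 = 0  (binding)
  C3: 17 − 17 = 0  (binding)
  C4: 35 − 29 = 6  (slack)
  C5: 29 − 19 = 10  (slack)

Optimal: x1 = 7, x2 = 3
Binding: C2, C3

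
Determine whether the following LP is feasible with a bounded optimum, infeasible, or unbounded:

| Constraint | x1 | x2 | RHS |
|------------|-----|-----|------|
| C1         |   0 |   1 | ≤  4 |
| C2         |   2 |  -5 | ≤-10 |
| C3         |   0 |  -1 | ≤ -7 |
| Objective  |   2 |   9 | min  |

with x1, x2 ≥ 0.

Infeasible (no feasible solution exists)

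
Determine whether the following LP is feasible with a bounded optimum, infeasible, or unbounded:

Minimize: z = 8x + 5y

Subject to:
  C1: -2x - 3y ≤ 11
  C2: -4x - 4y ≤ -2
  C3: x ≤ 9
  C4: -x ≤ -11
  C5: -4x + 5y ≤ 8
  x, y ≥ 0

Infeasible (no feasible solution exists)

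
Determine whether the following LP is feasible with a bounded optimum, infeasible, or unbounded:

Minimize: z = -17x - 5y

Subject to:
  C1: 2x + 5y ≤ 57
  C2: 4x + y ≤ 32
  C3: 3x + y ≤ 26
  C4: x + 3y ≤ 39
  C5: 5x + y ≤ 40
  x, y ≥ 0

Feasible with a bounded optimal solution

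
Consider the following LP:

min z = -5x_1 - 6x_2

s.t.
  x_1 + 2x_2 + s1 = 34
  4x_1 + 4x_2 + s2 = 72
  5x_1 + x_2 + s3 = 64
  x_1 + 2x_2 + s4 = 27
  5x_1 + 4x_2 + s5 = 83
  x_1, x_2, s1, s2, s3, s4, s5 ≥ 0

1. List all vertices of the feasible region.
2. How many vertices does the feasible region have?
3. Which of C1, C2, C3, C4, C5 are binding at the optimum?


1. (0, 0), (12.8, 0), (11.53, 6.333), (11, 7), (9, 9), (0, 13.5)
2. 6
3. C2, C4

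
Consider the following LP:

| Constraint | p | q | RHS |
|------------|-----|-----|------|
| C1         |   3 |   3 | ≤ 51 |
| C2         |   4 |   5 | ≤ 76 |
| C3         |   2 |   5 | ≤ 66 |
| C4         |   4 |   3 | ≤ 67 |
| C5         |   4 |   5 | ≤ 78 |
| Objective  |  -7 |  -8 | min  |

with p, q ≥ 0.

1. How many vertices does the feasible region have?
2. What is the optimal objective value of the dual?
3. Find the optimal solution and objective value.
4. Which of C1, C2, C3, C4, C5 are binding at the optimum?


1. 6
2. -127
3. p = 9, q = 8, z = -127
4. C1, C2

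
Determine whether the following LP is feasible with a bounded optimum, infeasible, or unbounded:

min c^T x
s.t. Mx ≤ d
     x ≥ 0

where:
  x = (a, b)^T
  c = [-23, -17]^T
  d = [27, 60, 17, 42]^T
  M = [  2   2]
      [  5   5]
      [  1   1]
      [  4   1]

Feasible with a bounded optimal solution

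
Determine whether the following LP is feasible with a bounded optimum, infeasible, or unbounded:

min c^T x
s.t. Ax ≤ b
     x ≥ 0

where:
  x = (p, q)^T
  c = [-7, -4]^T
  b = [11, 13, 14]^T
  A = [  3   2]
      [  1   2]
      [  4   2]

Feasible with a bounded optimal solution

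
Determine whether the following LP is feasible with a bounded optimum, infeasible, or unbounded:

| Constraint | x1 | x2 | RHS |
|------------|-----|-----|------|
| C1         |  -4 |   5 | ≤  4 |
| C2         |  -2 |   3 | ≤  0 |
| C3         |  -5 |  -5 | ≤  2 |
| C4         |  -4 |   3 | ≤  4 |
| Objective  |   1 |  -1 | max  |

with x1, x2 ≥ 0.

Unbounded (objective can increase without bound)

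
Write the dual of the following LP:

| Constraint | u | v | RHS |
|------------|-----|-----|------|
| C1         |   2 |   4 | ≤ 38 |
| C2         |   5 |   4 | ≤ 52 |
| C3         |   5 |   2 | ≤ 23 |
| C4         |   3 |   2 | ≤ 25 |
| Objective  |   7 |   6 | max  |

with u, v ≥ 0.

Primal max cᵀx s.t. Ax ≤ b, x ≥ 0  →  Dual min bᵀy s.t. Aᵀy ≥ c, y ≥ 0.

Minimize: z = 38y1 + 52y2 + 23y3 + 25y4

Subject to:
  2y1 + 5y2 + 5y3 + 3y4 ≥ 7
  4y1 + 4y2 + 2y3 + 2y4 ≥ 6
  y1, y2, y3, y4 ≥ 0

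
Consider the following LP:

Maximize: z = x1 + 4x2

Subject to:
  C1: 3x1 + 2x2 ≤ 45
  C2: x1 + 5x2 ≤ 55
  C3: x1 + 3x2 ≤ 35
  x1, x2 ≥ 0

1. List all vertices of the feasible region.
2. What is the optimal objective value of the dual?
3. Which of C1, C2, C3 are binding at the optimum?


1. (0, 0), (15, 0), (9.286, 8.571), (5, 10), (0, 11)
2. 45
3. C2, C3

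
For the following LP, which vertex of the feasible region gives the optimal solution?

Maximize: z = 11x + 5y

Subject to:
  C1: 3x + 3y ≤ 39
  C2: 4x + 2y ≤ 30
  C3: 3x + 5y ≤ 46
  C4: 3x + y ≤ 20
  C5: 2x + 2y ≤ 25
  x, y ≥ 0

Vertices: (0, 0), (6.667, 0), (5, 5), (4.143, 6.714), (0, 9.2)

Evaluate the objective at each vertex of the feasible region:
  z(0, 0) = 0
  z(6.667, 0) = 73.33
  z(5, 5) = 80  ←
  z(4.143, 6.714) = 79.14
  z(0, 9.2) = 46
The maximum is at x = 5, y = 5.

(5, 5)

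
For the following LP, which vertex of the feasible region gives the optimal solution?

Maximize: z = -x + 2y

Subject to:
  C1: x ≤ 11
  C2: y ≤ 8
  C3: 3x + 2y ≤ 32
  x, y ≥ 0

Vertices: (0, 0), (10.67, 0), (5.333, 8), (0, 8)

Evaluate the objective at each vertex of the feasible region:
  z(0, 0) = 0
  z(10.67, 0) = -10.67
  z(5.333, 8) = 10.67
  z(0, 8) = 16  ←
The maximum is at x = 0, y = 8.

(0, 8)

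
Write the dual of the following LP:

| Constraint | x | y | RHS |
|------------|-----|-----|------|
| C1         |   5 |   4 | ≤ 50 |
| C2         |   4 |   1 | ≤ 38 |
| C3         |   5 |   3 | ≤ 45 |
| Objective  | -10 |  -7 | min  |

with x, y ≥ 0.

Primal min cᵀx s.t. Ax ≤ b, x ≥ 0  →  Dual max −bᵀy s.t. Aᵀy ≥ −c, y ≥ 0.

Maximize: z = -50y1 - 38y2 - 45y3

Subject to:
  5y1 + 4y2 + 5y3 ≥ 10
  4y1 + y2 + 3y3 ≥ 7
  y1, y2, y3 ≥ 0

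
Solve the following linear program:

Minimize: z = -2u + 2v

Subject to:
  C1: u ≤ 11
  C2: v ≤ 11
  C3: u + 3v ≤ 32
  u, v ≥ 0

Evaluate the objective at each vertex of the feasible region:
  z(0, 0) = 0
  z(11, 0) = -22  ←
  z(11, 7) = -8
  z(0, 10.67) = 21.33
The minimum is at u = 11, v = 0.

u = 11, v = 0, z = -22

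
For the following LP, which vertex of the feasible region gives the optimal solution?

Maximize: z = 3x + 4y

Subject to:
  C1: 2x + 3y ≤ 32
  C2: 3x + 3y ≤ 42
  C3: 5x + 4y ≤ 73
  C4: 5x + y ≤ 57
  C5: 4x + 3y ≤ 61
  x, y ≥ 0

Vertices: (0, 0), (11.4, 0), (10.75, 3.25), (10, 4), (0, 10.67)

Evaluate the objective at each vertex of the feasible region:
  z(0, 0) = 0
  z(11.4, 0) = 34.2
  z(10.75, 3.25) = 45.25
  z(10, 4) = 46  ←
  z(0, 10.67) = 42.67
The maximum is at x = 10, y = 4.

(10, 4)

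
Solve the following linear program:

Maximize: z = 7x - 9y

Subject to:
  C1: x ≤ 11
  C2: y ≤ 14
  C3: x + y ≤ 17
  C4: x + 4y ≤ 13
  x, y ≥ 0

Evaluate the objective at each vertex of the feasible region:
  z(0, 0) = 0
  z(11, 0) = 77  ←
  z(11, 0.5) = 72.5
  z(0, 3.25) = -29.25
The maximum is at x = 11, y = 0.

x = 11, y = 0, z = 77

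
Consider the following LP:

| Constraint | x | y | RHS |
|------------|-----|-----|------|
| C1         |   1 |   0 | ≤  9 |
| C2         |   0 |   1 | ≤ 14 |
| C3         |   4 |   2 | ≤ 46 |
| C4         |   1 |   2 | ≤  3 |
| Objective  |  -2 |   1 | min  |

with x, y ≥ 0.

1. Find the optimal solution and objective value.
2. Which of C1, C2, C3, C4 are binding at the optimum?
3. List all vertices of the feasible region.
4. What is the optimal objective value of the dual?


1. x = 3, y = 0, z = -6
2. C4
3. (0, 0), (3, 0), (0, 1.5)
4. -6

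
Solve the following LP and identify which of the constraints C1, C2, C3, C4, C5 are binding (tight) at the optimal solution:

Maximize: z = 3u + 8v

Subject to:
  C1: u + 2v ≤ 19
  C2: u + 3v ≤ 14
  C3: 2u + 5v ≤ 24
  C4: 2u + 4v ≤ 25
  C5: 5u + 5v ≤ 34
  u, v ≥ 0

At u = 2, v = 4, compute slack b - a·x for each constraint:
  C1: 19 − 10 = 9  (slack)
  C2: 14 − 14 = 0  (binding)
  C3: 24 − 24 = 0  (binding)
  C4: 25 − 20 = 5  (slack)
  C5: 34 − 30 = 4  (slack)

Optimal: u = 2, v = 4
Binding: C2, C3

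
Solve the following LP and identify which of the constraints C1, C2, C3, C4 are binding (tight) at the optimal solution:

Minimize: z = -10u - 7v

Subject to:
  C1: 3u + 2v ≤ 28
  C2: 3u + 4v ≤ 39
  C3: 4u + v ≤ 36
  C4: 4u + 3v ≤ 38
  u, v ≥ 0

At u = 8, v = 2, compute slack b - a·x for each constraint:
  C1: 28 − 28 = 0  (binding)
  C2: 39 − 32 = 7  (slack)
  C3: 36 − 34 = 2  (slack)
  C4: 38 − 38 = 0  (binding)

Optimal: u = 8, v = 2
Binding: C1, C4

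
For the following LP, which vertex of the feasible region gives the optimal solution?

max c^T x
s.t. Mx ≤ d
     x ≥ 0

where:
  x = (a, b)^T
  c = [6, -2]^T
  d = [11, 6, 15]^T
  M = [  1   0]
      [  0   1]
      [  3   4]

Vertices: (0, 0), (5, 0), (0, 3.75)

Evaluate the objective at each vertex of the feasible region:
  z(0, 0) = 0
  z(5, 0) = 30  ←
  z(0, 3.75) = -7.5
The maximum is at a = 5, b = 0.

(5, 0)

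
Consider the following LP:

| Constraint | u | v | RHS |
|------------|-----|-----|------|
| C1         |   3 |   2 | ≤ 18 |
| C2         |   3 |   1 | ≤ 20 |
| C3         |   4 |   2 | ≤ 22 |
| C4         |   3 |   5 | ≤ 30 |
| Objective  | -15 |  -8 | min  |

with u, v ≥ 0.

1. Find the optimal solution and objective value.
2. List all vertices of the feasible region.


1. u = 4, v = 3, z = -84
2. (0, 0), (5.5, 0), (4, 3), (3.333, 4), (0, 6)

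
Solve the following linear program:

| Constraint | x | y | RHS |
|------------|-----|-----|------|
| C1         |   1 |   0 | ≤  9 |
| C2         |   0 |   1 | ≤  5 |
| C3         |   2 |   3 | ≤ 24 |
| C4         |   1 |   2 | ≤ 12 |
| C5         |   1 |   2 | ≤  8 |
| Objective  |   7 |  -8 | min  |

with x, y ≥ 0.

Evaluate the objective at each vertex of the feasible region:
  z(0, 0) = 0
  z(8, 0) = 56
  z(0, 4) = -32  ←
The minimum is at x = 0, y = 4.

x = 0, y = 4, z = -32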